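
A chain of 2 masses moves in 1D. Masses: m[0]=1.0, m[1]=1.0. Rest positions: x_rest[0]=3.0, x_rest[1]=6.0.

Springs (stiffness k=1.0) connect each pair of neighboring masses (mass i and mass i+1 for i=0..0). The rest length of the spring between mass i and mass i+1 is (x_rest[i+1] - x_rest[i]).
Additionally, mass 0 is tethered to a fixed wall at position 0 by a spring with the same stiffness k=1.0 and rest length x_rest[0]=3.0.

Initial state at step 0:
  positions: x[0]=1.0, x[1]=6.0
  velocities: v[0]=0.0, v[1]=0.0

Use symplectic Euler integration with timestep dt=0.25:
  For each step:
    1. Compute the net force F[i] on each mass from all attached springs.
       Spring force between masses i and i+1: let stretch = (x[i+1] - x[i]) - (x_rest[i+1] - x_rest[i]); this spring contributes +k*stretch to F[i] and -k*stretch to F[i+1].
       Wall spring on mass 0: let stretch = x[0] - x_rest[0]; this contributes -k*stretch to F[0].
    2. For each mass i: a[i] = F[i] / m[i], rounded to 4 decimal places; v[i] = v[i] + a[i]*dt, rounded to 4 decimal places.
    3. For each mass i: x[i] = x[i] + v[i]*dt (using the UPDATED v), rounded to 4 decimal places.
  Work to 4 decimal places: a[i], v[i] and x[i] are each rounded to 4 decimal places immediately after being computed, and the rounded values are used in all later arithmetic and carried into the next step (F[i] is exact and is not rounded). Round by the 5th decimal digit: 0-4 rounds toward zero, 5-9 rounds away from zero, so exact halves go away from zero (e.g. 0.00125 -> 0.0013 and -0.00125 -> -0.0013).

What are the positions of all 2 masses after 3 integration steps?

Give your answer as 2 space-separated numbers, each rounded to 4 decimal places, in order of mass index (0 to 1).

Answer: 2.3111 5.3632

Derivation:
Step 0: x=[1.0000 6.0000] v=[0.0000 0.0000]
Step 1: x=[1.2500 5.8750] v=[1.0000 -0.5000]
Step 2: x=[1.7110 5.6484] v=[1.8438 -0.9063]
Step 3: x=[2.3111 5.3632] v=[2.4004 -1.1407]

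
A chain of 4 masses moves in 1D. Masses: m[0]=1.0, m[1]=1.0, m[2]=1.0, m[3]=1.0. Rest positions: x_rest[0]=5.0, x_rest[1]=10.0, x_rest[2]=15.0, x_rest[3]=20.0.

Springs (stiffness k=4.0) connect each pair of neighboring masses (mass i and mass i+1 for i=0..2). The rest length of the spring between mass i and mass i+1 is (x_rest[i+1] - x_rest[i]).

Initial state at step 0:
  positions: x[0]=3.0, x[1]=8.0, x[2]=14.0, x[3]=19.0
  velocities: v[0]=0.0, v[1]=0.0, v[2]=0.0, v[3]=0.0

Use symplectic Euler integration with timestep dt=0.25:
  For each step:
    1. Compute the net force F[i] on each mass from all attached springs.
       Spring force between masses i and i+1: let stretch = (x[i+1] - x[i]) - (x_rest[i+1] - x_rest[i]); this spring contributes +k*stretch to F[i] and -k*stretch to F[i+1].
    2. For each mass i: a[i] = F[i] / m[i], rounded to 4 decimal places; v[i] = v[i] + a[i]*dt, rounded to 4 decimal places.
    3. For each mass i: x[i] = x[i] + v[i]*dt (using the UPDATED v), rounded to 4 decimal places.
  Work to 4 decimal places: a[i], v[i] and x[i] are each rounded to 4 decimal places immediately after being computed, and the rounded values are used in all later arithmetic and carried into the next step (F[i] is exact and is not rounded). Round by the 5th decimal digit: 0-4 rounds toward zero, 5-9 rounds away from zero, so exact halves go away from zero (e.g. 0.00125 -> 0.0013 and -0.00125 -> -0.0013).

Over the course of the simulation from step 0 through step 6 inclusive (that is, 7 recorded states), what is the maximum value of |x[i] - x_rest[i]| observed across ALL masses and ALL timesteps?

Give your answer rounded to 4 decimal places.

Answer: 2.1103

Derivation:
Step 0: x=[3.0000 8.0000 14.0000 19.0000] v=[0.0000 0.0000 0.0000 0.0000]
Step 1: x=[3.0000 8.2500 13.7500 19.0000] v=[0.0000 1.0000 -1.0000 0.0000]
Step 2: x=[3.0625 8.5625 13.4375 18.9375] v=[0.2500 1.2500 -1.2500 -0.2500]
Step 3: x=[3.2500 8.7188 13.2813 18.7500] v=[0.7500 0.6250 -0.6250 -0.7500]
Step 4: x=[3.5547 8.6485 13.3516 18.4453] v=[1.2188 -0.2813 0.2812 -1.2187]
Step 5: x=[3.8829 8.4805 13.5196 18.1172] v=[1.3126 -0.6720 0.6718 -1.3124]
Step 6: x=[4.1105 8.4229 13.5772 17.8897] v=[0.9102 -0.2305 0.2303 -0.9100]
Max displacement = 2.1103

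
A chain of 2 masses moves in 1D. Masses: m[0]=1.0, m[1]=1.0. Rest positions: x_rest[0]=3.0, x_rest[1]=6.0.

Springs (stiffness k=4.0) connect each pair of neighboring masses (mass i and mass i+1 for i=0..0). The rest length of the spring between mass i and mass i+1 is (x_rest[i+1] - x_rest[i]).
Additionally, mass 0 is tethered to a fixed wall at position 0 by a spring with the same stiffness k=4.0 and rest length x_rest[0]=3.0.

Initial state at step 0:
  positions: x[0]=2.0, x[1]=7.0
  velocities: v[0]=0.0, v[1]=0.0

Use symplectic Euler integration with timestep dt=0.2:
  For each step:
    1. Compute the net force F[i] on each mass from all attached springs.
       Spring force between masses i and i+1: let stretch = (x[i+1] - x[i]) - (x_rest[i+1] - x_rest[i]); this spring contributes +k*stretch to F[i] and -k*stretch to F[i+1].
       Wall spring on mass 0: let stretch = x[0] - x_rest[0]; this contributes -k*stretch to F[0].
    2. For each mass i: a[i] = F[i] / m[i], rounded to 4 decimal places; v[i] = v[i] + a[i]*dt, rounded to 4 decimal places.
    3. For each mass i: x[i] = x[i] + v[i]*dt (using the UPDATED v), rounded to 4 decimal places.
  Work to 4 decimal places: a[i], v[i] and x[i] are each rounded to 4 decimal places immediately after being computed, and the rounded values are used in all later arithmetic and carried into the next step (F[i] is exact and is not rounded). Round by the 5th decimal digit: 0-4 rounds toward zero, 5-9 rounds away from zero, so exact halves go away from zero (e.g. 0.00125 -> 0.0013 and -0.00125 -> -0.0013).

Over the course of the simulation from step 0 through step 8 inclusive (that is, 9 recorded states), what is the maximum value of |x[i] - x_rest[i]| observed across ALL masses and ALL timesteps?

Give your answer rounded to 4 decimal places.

Step 0: x=[2.0000 7.0000] v=[0.0000 0.0000]
Step 1: x=[2.4800 6.6800] v=[2.4000 -1.6000]
Step 2: x=[3.2352 6.1680] v=[3.7760 -2.5600]
Step 3: x=[3.9420 5.6668] v=[3.5341 -2.5062]
Step 4: x=[4.2941 5.3696] v=[1.7603 -1.4860]
Step 5: x=[4.1312 5.3803] v=[-0.8146 0.0536]
Step 6: x=[3.5071 5.6712] v=[-3.1203 1.4543]
Step 7: x=[2.6682 6.0958] v=[-4.1947 2.1230]
Step 8: x=[1.9508 6.4520] v=[-3.5872 1.7809]
Max displacement = 1.2941

Answer: 1.2941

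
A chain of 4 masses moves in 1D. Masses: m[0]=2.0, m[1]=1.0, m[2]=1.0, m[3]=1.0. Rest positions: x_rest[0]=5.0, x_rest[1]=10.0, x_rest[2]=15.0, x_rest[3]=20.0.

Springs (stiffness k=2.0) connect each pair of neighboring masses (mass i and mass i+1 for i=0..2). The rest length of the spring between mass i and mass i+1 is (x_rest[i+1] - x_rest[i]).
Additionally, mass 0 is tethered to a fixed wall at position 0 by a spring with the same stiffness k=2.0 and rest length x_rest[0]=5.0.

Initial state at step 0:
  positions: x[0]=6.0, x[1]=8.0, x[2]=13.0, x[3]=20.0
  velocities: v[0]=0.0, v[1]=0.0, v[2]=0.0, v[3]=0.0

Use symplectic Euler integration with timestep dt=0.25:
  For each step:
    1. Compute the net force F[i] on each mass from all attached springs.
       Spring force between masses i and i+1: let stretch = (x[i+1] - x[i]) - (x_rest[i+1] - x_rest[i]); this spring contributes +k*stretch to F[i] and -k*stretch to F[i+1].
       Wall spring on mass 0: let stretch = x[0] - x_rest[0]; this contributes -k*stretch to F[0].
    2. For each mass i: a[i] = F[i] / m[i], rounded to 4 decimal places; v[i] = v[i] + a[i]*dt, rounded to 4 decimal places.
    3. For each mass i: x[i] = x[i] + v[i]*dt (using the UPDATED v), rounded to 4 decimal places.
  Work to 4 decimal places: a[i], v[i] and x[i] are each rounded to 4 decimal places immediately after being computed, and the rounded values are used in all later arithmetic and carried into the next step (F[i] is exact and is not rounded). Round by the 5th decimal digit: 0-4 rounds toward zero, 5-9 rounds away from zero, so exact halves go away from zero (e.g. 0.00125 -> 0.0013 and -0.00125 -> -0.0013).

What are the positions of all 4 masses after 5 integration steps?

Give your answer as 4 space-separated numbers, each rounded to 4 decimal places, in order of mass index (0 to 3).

Step 0: x=[6.0000 8.0000 13.0000 20.0000] v=[0.0000 0.0000 0.0000 0.0000]
Step 1: x=[5.7500 8.3750 13.2500 19.7500] v=[-1.0000 1.5000 1.0000 -1.0000]
Step 2: x=[5.3047 9.0313 13.7031 19.3125] v=[-1.7813 2.6250 1.8125 -1.7500]
Step 3: x=[4.7608 9.8057 14.2734 18.7988] v=[-2.1758 3.0976 2.2813 -2.0547]
Step 4: x=[4.2346 10.5080 14.8510 18.3445] v=[-2.1048 2.8090 2.3102 -1.8174]
Step 5: x=[3.8358 10.9690 15.3224 18.0785] v=[-1.5951 1.8438 1.8855 -1.0642]

Answer: 3.8358 10.9690 15.3224 18.0785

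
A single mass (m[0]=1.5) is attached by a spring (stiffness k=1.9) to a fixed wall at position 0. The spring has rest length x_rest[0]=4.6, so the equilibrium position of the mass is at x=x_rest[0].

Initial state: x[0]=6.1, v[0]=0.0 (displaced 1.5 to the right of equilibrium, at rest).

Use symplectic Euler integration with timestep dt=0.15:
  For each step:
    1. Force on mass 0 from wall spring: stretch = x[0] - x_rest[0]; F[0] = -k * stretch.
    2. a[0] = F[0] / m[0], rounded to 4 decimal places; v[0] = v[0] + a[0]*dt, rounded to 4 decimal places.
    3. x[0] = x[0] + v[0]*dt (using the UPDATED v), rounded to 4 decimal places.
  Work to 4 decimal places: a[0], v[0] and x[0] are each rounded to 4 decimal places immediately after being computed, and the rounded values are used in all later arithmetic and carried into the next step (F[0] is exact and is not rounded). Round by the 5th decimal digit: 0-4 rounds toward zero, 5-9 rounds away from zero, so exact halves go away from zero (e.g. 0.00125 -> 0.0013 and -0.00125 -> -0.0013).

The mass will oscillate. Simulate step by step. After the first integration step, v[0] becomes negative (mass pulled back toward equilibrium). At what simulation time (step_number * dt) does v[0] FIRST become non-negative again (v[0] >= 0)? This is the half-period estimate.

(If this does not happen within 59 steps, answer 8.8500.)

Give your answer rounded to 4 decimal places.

Answer: 2.8500

Derivation:
Step 0: x=[6.1000] v=[0.0000]
Step 1: x=[6.0573] v=[-0.2850]
Step 2: x=[5.9730] v=[-0.5619]
Step 3: x=[5.8496] v=[-0.8228]
Step 4: x=[5.6906] v=[-1.0602]
Step 5: x=[5.5005] v=[-1.2674]
Step 6: x=[5.2847] v=[-1.4385]
Step 7: x=[5.0494] v=[-1.5686]
Step 8: x=[4.8013] v=[-1.6540]
Step 9: x=[4.5475] v=[-1.6923]
Step 10: x=[4.2952] v=[-1.6823]
Step 11: x=[4.0515] v=[-1.6244]
Step 12: x=[3.8235] v=[-1.5202]
Step 13: x=[3.6176] v=[-1.3727]
Step 14: x=[3.4397] v=[-1.1860]
Step 15: x=[3.2949] v=[-0.9655]
Step 16: x=[3.1873] v=[-0.7175]
Step 17: x=[3.1199] v=[-0.4491]
Step 18: x=[3.0947] v=[-0.1679]
Step 19: x=[3.1124] v=[0.1181]
First v>=0 after going negative at step 19, time=2.8500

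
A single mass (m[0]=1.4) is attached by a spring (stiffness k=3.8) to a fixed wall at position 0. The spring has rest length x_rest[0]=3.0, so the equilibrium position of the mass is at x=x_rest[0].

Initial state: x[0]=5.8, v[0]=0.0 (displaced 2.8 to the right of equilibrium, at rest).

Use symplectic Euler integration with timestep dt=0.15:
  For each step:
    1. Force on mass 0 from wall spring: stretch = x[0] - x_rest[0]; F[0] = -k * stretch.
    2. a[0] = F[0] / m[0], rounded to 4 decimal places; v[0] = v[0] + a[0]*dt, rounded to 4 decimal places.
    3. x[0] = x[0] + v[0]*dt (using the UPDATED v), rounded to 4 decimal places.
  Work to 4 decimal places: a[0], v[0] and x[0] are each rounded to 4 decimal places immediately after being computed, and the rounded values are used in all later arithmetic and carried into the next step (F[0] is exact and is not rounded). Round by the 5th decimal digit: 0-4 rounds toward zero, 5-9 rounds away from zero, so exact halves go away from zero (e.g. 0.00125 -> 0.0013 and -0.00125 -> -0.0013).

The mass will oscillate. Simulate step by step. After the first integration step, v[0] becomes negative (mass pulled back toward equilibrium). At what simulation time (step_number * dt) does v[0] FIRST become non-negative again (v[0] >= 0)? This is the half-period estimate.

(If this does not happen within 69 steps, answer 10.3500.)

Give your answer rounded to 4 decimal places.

Step 0: x=[5.8000] v=[0.0000]
Step 1: x=[5.6290] v=[-1.1400]
Step 2: x=[5.2974] v=[-2.2104]
Step 3: x=[4.8255] v=[-3.1458]
Step 4: x=[4.2422] v=[-3.8890]
Step 5: x=[3.5830] v=[-4.3948]
Step 6: x=[2.8882] v=[-4.6322]
Step 7: x=[2.2002] v=[-4.5867]
Step 8: x=[1.5610] v=[-4.2611]
Step 9: x=[1.0097] v=[-3.6752]
Step 10: x=[0.5800] v=[-2.8649]
Step 11: x=[0.2981] v=[-1.8796]
Step 12: x=[0.1812] v=[-0.7795]
Step 13: x=[0.2364] v=[0.3682]
First v>=0 after going negative at step 13, time=1.9500

Answer: 1.9500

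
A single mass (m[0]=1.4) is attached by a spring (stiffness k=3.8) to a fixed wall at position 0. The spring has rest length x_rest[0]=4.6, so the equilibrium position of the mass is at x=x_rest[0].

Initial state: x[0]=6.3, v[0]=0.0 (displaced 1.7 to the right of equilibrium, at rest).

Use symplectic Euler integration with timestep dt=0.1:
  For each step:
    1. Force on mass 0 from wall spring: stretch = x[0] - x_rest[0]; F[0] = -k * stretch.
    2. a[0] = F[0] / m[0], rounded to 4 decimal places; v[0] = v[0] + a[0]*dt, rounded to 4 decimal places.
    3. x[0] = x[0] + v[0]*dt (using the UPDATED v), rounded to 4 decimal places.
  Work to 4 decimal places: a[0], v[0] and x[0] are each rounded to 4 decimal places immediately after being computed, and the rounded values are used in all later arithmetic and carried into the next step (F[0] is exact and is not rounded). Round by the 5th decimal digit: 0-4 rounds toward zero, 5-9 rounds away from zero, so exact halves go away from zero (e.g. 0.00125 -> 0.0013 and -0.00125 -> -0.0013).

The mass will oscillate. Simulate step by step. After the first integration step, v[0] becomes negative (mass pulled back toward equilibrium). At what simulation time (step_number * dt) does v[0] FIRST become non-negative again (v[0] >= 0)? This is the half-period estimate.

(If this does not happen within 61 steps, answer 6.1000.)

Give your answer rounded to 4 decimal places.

Answer: 2.0000

Derivation:
Step 0: x=[6.3000] v=[0.0000]
Step 1: x=[6.2539] v=[-0.4614]
Step 2: x=[6.1629] v=[-0.9103]
Step 3: x=[6.0295] v=[-1.3345]
Step 4: x=[5.8573] v=[-1.7225]
Step 5: x=[5.6509] v=[-2.0638]
Step 6: x=[5.4160] v=[-2.3490]
Step 7: x=[5.1590] v=[-2.5705]
Step 8: x=[4.8868] v=[-2.7222]
Step 9: x=[4.6068] v=[-2.8001]
Step 10: x=[4.3266] v=[-2.8020]
Step 11: x=[4.0538] v=[-2.7278]
Step 12: x=[3.7958] v=[-2.5796]
Step 13: x=[3.5597] v=[-2.3613]
Step 14: x=[3.3518] v=[-2.0789]
Step 15: x=[3.1778] v=[-1.7401]
Step 16: x=[3.0424] v=[-1.3541]
Step 17: x=[2.9493] v=[-0.9313]
Step 18: x=[2.9010] v=[-0.4833]
Step 19: x=[2.8988] v=[-0.0221]
Step 20: x=[2.9428] v=[0.4397]
First v>=0 after going negative at step 20, time=2.0000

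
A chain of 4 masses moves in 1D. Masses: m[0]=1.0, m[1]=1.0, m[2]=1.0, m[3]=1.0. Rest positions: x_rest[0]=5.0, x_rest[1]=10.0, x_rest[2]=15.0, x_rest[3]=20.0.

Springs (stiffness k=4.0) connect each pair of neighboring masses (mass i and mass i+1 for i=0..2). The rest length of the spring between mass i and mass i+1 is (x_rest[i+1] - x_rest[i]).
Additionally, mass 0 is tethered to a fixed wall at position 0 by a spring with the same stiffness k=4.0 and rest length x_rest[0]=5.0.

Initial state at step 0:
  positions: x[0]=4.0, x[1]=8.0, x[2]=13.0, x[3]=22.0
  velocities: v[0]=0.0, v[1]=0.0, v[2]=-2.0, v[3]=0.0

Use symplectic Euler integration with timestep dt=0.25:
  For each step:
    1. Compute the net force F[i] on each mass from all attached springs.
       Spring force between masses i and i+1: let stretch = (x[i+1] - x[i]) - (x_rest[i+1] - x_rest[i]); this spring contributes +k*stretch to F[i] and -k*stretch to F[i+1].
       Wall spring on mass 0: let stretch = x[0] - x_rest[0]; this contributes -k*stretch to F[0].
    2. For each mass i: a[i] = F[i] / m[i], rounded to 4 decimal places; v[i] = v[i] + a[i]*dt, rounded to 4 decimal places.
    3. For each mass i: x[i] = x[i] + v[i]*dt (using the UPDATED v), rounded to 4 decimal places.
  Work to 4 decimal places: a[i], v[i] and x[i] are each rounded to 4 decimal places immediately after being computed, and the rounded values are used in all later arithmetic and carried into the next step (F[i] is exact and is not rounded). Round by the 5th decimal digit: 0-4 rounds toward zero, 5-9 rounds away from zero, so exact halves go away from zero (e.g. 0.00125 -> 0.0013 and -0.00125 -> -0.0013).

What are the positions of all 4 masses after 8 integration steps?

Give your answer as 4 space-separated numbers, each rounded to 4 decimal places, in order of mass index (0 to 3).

Step 0: x=[4.0000 8.0000 13.0000 22.0000] v=[0.0000 0.0000 -2.0000 0.0000]
Step 1: x=[4.0000 8.2500 13.5000 21.0000] v=[0.0000 1.0000 2.0000 -4.0000]
Step 2: x=[4.0625 8.7500 14.5625 19.3750] v=[0.2500 2.0000 4.2500 -6.5000]
Step 3: x=[4.2813 9.5313 15.3750 17.7969] v=[0.8750 3.1250 3.2500 -6.3125]
Step 4: x=[4.7422 10.4610 15.3321 16.8633] v=[1.8437 3.7187 -0.1718 -3.7344]
Step 5: x=[5.4473 11.1788 14.4542 16.7969] v=[2.8203 2.8710 -3.5117 -0.2656]
Step 6: x=[6.2234 11.2825 13.3431 17.3948] v=[3.1045 0.4149 -4.4444 2.3917]
Step 7: x=[6.7085 10.6366 12.7298 18.2298] v=[1.9402 -2.5836 -2.4533 3.3400]
Step 8: x=[6.4985 9.5320 12.9682 18.9398] v=[-0.8402 -4.4185 0.9535 2.8400]

Answer: 6.4985 9.5320 12.9682 18.9398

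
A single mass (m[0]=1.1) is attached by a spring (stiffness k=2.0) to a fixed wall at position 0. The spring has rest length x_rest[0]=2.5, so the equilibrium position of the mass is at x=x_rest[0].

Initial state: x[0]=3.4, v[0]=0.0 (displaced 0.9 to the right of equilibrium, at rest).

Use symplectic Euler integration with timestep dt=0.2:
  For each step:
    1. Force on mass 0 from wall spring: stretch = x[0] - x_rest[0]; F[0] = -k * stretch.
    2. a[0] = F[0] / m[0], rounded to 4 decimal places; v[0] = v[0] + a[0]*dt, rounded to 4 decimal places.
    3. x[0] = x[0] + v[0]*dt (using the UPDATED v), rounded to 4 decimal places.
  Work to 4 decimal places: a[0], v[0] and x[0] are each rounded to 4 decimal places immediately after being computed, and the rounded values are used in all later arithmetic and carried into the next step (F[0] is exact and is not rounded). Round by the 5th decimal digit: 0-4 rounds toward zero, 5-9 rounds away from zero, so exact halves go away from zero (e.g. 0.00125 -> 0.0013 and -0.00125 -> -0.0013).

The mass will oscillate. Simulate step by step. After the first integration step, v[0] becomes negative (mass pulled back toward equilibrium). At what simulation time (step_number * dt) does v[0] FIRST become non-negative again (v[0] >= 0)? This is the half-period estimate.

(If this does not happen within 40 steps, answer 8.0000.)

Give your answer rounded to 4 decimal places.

Step 0: x=[3.4000] v=[0.0000]
Step 1: x=[3.3345] v=[-0.3273]
Step 2: x=[3.2083] v=[-0.6308]
Step 3: x=[3.0306] v=[-0.8884]
Step 4: x=[2.8143] v=[-1.0813]
Step 5: x=[2.5752] v=[-1.1956]
Step 6: x=[2.3306] v=[-1.2229]
Step 7: x=[2.0983] v=[-1.1613]
Step 8: x=[1.8953] v=[-1.0152]
Step 9: x=[1.7362] v=[-0.7953]
Step 10: x=[1.6327] v=[-0.5176]
Step 11: x=[1.5923] v=[-0.2022]
Step 12: x=[1.6179] v=[0.1279]
First v>=0 after going negative at step 12, time=2.4000

Answer: 2.4000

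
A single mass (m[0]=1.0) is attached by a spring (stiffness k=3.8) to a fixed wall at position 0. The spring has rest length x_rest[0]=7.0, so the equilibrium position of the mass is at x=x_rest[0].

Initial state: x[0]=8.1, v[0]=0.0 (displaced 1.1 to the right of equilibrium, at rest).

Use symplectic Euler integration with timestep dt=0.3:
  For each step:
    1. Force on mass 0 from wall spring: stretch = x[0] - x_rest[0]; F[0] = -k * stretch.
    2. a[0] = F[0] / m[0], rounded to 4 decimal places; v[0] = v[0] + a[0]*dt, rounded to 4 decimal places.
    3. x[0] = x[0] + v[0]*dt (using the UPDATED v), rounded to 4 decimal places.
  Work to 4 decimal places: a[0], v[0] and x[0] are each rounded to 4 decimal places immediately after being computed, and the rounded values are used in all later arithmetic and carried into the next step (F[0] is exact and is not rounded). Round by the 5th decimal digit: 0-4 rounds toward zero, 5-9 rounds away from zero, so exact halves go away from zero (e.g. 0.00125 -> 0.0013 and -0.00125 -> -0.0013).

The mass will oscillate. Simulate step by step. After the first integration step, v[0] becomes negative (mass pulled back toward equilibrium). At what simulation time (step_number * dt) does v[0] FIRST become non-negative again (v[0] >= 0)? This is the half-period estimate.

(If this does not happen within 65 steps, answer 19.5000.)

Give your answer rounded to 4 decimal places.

Step 0: x=[8.1000] v=[0.0000]
Step 1: x=[7.7238] v=[-1.2540]
Step 2: x=[7.1001] v=[-2.0791]
Step 3: x=[6.4421] v=[-2.1932]
Step 4: x=[5.9749] v=[-1.5572]
Step 5: x=[5.8583] v=[-0.3886]
Step 6: x=[6.1322] v=[0.9130]
First v>=0 after going negative at step 6, time=1.8000

Answer: 1.8000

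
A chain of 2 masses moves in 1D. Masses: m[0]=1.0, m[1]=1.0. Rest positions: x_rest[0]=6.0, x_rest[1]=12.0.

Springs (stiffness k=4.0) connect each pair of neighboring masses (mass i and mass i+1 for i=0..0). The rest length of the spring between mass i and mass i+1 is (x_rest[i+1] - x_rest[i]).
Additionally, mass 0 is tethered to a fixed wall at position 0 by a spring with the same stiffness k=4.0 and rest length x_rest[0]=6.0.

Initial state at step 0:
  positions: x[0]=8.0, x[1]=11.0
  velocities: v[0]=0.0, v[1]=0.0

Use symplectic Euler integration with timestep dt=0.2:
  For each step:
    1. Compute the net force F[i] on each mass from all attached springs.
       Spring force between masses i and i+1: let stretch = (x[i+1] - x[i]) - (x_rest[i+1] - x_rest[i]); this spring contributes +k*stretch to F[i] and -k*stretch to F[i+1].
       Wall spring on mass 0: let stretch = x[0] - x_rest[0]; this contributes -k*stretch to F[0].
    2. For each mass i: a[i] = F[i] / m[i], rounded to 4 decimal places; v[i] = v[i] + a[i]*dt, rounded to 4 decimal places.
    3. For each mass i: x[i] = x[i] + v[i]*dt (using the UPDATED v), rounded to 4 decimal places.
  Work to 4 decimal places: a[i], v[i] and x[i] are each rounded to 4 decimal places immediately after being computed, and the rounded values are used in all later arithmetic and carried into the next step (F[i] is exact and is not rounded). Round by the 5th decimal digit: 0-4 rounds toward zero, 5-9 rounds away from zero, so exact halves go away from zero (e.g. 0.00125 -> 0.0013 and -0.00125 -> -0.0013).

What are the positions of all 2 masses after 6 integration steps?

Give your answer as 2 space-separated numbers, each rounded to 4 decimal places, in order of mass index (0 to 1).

Step 0: x=[8.0000 11.0000] v=[0.0000 0.0000]
Step 1: x=[7.2000 11.4800] v=[-4.0000 2.4000]
Step 2: x=[5.9328 12.2352] v=[-6.3360 3.7760]
Step 3: x=[4.7247 12.9420] v=[-6.0403 3.5341]
Step 4: x=[4.0755 13.2941] v=[-3.2462 1.7603]
Step 5: x=[4.2492 13.1312] v=[0.8683 -0.8146]
Step 6: x=[5.1641 12.5072] v=[4.5745 -3.1202]

Answer: 5.1641 12.5072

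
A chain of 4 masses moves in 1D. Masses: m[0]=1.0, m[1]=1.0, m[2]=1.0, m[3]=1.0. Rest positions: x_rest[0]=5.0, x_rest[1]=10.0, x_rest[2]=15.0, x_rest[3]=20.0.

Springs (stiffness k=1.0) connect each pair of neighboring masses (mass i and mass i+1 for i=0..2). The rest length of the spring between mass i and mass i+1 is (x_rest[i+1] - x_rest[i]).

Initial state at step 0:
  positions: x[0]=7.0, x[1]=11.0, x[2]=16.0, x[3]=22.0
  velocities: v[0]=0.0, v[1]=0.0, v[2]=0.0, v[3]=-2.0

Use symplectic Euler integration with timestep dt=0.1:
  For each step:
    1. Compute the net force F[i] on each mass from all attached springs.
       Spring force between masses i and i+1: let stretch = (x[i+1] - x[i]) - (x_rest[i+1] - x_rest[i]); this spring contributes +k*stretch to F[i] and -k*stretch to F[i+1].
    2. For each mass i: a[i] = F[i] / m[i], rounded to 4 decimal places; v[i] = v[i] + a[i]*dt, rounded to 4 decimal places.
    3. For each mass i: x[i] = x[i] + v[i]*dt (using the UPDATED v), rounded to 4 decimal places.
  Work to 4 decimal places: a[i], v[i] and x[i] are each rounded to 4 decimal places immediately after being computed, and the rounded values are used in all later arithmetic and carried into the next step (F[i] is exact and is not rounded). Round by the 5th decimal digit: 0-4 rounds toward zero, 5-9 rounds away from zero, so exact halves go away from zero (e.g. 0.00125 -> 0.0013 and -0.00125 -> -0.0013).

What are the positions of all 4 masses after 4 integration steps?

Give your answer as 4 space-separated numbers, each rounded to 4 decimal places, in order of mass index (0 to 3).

Answer: 6.9030 11.0969 16.0774 21.1228

Derivation:
Step 0: x=[7.0000 11.0000 16.0000 22.0000] v=[0.0000 0.0000 0.0000 -2.0000]
Step 1: x=[6.9900 11.0100 16.0100 21.7900] v=[-0.1000 0.1000 0.1000 -2.1000]
Step 2: x=[6.9702 11.0298 16.0278 21.5722] v=[-0.1980 0.1980 0.1780 -2.1780]
Step 3: x=[6.9410 11.0590 16.0511 21.3490] v=[-0.2920 0.2918 0.2326 -2.2324]
Step 4: x=[6.9030 11.0969 16.0774 21.1228] v=[-0.3802 0.3792 0.2632 -2.2622]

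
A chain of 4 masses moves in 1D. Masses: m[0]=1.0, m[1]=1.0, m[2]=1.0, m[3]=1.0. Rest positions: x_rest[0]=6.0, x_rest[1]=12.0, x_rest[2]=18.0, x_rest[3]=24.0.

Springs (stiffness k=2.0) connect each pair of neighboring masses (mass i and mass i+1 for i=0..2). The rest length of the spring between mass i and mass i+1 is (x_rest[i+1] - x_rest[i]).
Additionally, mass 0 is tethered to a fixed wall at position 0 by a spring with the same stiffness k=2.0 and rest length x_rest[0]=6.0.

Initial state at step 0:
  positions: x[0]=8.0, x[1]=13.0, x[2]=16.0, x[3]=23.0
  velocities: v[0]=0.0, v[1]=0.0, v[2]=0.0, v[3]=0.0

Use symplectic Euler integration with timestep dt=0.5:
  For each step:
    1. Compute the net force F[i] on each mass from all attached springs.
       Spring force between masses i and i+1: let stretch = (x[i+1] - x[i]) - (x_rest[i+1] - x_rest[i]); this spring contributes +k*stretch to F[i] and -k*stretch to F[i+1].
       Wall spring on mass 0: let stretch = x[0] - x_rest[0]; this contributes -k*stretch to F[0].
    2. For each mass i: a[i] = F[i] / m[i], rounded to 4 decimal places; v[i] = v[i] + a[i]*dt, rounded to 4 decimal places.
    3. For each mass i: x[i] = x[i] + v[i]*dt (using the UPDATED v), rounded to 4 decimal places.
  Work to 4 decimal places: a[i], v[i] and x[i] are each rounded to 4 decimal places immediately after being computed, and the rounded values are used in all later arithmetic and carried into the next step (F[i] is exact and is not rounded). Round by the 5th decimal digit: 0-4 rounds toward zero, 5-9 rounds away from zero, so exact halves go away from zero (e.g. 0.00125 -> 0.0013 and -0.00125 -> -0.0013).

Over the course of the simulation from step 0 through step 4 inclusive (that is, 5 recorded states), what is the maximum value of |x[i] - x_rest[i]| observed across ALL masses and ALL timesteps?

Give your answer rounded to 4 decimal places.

Answer: 2.3750

Derivation:
Step 0: x=[8.0000 13.0000 16.0000 23.0000] v=[0.0000 0.0000 0.0000 0.0000]
Step 1: x=[6.5000 12.0000 18.0000 22.5000] v=[-3.0000 -2.0000 4.0000 -1.0000]
Step 2: x=[4.5000 11.2500 19.2500 22.7500] v=[-4.0000 -1.5000 2.5000 0.5000]
Step 3: x=[3.6250 11.1250 18.2500 24.2500] v=[-1.7500 -0.2500 -2.0000 3.0000]
Step 4: x=[4.6875 10.8125 16.6875 25.7500] v=[2.1250 -0.6250 -3.1250 3.0000]
Max displacement = 2.3750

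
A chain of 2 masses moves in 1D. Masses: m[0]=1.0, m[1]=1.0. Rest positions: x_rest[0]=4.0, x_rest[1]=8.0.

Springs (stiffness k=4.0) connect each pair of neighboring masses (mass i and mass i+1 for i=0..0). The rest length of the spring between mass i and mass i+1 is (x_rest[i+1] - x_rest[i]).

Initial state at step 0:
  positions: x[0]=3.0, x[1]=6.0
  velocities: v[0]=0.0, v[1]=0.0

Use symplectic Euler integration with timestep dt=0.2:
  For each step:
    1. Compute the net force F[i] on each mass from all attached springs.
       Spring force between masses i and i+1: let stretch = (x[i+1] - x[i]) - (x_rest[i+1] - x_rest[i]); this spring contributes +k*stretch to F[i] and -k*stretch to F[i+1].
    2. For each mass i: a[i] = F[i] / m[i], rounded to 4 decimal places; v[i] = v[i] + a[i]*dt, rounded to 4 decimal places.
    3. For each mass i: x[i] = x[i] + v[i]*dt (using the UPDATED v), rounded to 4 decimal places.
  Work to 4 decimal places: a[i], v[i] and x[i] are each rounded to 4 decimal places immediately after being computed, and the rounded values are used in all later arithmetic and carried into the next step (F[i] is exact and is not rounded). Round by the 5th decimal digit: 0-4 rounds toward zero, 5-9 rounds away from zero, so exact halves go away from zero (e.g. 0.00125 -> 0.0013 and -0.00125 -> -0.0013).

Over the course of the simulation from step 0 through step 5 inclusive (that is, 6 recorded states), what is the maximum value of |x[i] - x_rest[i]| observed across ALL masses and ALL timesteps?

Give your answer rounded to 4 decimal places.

Step 0: x=[3.0000 6.0000] v=[0.0000 0.0000]
Step 1: x=[2.8400 6.1600] v=[-0.8000 0.8000]
Step 2: x=[2.5712 6.4288] v=[-1.3440 1.3440]
Step 3: x=[2.2796 6.7204] v=[-1.4579 1.4579]
Step 4: x=[2.0585 6.9415] v=[-1.1053 1.1053]
Step 5: x=[1.9787 7.0213] v=[-0.3989 0.3989]
Max displacement = 2.0213

Answer: 2.0213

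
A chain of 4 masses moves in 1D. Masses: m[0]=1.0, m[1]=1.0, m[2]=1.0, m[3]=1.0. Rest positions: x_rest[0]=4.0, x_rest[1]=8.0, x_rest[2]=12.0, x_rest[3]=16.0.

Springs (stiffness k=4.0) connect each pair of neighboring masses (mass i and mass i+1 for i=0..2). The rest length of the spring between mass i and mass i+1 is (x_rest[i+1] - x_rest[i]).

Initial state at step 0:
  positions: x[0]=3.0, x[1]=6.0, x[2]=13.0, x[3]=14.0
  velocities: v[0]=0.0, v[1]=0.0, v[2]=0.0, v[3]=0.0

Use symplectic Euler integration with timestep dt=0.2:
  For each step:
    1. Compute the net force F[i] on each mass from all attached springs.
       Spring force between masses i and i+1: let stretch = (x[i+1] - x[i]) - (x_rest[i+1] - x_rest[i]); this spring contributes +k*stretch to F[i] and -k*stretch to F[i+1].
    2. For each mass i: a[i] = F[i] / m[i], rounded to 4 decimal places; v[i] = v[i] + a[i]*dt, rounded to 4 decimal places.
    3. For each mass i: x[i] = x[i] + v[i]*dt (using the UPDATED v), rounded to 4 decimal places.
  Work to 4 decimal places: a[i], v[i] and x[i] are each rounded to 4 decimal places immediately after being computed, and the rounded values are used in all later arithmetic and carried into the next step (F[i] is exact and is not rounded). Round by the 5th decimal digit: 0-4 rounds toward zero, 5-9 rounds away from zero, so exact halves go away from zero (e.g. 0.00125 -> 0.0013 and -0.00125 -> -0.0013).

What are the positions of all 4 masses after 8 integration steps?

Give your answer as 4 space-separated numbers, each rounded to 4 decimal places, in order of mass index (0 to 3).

Answer: 3.6483 5.5717 12.5969 14.1830

Derivation:
Step 0: x=[3.0000 6.0000 13.0000 14.0000] v=[0.0000 0.0000 0.0000 0.0000]
Step 1: x=[2.8400 6.6400 12.0400 14.4800] v=[-0.8000 3.2000 -4.8000 2.4000]
Step 2: x=[2.6480 7.5360 10.6064 15.2096] v=[-0.9600 4.4800 -7.1680 3.6480]
Step 3: x=[2.5981 8.1412 9.4180 15.8427] v=[-0.2496 3.0259 -5.9418 3.1654]
Step 4: x=[2.7951 8.0638 9.0533 16.0878] v=[0.9849 -0.3871 -1.8235 1.2256]
Step 5: x=[3.1951 7.3017 9.6558 15.8474] v=[1.9999 -3.8105 3.0125 -1.2020]
Step 6: x=[3.6121 6.2592 10.8723 15.2563] v=[2.0852 -5.2125 6.0825 -2.9553]
Step 7: x=[3.8127 5.5313 12.0521 14.6038] v=[1.0029 -3.6397 5.8992 -3.2625]
Step 8: x=[3.6483 5.5717 12.5969 14.1830] v=[-0.8222 0.2021 2.7239 -2.1039]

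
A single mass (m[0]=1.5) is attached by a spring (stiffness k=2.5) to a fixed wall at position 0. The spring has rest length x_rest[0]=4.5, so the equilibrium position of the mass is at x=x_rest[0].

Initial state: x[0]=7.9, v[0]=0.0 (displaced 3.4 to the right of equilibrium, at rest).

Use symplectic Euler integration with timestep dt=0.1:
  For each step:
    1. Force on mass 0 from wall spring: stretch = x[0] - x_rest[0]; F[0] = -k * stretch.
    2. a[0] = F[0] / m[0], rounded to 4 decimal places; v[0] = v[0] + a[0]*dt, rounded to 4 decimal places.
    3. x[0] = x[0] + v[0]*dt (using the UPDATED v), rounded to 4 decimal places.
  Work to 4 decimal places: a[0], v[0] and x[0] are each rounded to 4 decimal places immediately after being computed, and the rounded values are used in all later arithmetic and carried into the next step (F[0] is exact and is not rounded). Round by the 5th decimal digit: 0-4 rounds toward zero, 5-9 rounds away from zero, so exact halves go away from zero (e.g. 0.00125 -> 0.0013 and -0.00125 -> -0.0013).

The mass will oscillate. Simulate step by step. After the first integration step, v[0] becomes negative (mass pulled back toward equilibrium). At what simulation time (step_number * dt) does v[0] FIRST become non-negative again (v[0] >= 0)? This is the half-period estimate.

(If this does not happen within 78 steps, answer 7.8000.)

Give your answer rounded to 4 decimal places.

Answer: 2.5000

Derivation:
Step 0: x=[7.9000] v=[0.0000]
Step 1: x=[7.8433] v=[-0.5667]
Step 2: x=[7.7309] v=[-1.1239]
Step 3: x=[7.5647] v=[-1.6624]
Step 4: x=[7.3474] v=[-2.1732]
Step 5: x=[7.0826] v=[-2.6478]
Step 6: x=[6.7748] v=[-3.0782]
Step 7: x=[6.4291] v=[-3.4573]
Step 8: x=[6.0512] v=[-3.7788]
Step 9: x=[5.6475] v=[-4.0373]
Step 10: x=[5.2246] v=[-4.2286]
Step 11: x=[4.7897] v=[-4.3494]
Step 12: x=[4.3499] v=[-4.3977]
Step 13: x=[3.9126] v=[-4.3727]
Step 14: x=[3.4851] v=[-4.2748]
Step 15: x=[3.0745] v=[-4.1057]
Step 16: x=[2.6877] v=[-3.8681]
Step 17: x=[2.3311] v=[-3.5661]
Step 18: x=[2.0106] v=[-3.2046]
Step 19: x=[1.7316] v=[-2.7897]
Step 20: x=[1.4988] v=[-2.3283]
Step 21: x=[1.3160] v=[-1.8281]
Step 22: x=[1.1863] v=[-1.2974]
Step 23: x=[1.1118] v=[-0.7451]
Step 24: x=[1.0938] v=[-0.1804]
Step 25: x=[1.1325] v=[0.3873]
First v>=0 after going negative at step 25, time=2.5000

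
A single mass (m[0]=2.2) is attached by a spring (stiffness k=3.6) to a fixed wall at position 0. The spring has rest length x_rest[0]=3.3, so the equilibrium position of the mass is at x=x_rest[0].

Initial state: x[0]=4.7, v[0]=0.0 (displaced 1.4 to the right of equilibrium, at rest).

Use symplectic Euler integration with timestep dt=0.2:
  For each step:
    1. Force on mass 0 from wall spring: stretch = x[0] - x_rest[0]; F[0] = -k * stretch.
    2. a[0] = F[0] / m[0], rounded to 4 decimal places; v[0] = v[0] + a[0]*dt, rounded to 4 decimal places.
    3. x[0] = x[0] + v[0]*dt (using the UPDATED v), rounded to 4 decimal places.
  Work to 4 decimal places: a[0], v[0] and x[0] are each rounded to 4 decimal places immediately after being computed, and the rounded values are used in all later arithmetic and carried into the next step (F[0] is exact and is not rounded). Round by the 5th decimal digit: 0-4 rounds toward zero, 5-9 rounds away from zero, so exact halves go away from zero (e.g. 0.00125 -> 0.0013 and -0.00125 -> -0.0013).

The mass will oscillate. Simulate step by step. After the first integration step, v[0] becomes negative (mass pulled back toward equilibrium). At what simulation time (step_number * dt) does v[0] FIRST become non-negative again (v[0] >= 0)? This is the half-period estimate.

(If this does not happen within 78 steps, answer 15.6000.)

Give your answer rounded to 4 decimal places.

Answer: 2.6000

Derivation:
Step 0: x=[4.7000] v=[0.0000]
Step 1: x=[4.6084] v=[-0.4582]
Step 2: x=[4.4311] v=[-0.8864]
Step 3: x=[4.1798] v=[-1.2566]
Step 4: x=[3.8709] v=[-1.5445]
Step 5: x=[3.5246] v=[-1.7313]
Step 6: x=[3.1636] v=[-1.8048]
Step 7: x=[2.8116] v=[-1.7602]
Step 8: x=[2.4915] v=[-1.6004]
Step 9: x=[2.2243] v=[-1.3358]
Step 10: x=[2.0275] v=[-0.9838]
Step 11: x=[1.9140] v=[-0.5673]
Step 12: x=[1.8913] v=[-0.1137]
Step 13: x=[1.9608] v=[0.3473]
First v>=0 after going negative at step 13, time=2.6000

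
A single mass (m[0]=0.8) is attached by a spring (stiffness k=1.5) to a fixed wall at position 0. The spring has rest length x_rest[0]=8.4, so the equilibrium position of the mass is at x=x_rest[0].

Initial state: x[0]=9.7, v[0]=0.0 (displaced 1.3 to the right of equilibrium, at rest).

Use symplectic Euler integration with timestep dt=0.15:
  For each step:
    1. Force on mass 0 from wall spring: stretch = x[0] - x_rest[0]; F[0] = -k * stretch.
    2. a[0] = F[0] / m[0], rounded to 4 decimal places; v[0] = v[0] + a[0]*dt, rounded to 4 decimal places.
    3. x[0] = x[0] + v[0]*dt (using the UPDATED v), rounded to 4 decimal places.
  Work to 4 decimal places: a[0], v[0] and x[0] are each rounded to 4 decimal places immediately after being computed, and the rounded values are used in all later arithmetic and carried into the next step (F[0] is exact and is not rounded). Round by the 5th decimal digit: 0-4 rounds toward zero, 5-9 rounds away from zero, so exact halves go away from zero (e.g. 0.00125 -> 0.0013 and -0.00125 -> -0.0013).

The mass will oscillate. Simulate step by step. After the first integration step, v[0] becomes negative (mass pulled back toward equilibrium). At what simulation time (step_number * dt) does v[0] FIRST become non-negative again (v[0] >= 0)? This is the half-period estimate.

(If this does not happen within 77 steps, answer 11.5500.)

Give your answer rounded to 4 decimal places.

Step 0: x=[9.7000] v=[0.0000]
Step 1: x=[9.6452] v=[-0.3656]
Step 2: x=[9.5378] v=[-0.7158]
Step 3: x=[9.3824] v=[-1.0358]
Step 4: x=[9.1856] v=[-1.3121]
Step 5: x=[8.9556] v=[-1.5331]
Step 6: x=[8.7022] v=[-1.6894]
Step 7: x=[8.4360] v=[-1.7744]
Step 8: x=[8.1683] v=[-1.7845]
Step 9: x=[7.9104] v=[-1.7193]
Step 10: x=[7.6732] v=[-1.5816]
Step 11: x=[7.4666] v=[-1.3772]
Step 12: x=[7.2994] v=[-1.1147]
Step 13: x=[7.1786] v=[-0.8052]
Step 14: x=[7.1093] v=[-0.4617]
Step 15: x=[7.0945] v=[-0.0987]
Step 16: x=[7.1348] v=[0.2685]
First v>=0 after going negative at step 16, time=2.4000

Answer: 2.4000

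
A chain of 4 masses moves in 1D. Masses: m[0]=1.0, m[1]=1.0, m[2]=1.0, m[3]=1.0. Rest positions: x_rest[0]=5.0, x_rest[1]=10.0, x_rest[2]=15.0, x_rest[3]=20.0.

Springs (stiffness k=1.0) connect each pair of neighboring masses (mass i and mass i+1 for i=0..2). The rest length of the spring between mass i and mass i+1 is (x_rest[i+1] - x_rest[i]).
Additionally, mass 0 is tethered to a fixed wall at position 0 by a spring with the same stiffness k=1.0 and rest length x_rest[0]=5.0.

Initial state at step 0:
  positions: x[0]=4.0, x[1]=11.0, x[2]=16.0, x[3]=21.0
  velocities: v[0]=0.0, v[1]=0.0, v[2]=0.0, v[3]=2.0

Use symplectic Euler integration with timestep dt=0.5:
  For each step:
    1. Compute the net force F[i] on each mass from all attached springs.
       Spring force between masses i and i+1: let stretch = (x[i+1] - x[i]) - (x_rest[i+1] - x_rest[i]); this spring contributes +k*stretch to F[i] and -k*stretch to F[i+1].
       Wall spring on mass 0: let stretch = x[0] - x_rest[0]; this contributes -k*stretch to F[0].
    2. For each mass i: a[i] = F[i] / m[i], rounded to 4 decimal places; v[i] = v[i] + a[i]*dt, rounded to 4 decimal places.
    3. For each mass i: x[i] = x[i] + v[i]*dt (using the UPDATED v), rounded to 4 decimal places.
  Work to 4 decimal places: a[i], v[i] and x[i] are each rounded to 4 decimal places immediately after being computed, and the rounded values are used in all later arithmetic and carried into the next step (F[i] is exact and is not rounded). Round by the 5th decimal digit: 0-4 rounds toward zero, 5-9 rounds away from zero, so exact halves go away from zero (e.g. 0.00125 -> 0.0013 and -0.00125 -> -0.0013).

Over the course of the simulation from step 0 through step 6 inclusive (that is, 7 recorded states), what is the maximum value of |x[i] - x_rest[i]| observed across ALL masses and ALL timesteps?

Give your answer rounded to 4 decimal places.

Answer: 3.0938

Derivation:
Step 0: x=[4.0000 11.0000 16.0000 21.0000] v=[0.0000 0.0000 0.0000 2.0000]
Step 1: x=[4.7500 10.5000 16.0000 22.0000] v=[1.5000 -1.0000 0.0000 2.0000]
Step 2: x=[5.7500 9.9375 16.1250 22.7500] v=[2.0000 -1.1250 0.2500 1.5000]
Step 3: x=[6.3594 9.8750 16.3594 23.0938] v=[1.2188 -0.1250 0.4688 0.6875]
Step 4: x=[6.2579 10.5547 16.6563 23.0040] v=[-0.2031 1.3594 0.5938 -0.1797]
Step 5: x=[5.6661 11.6856 17.0148 22.5772] v=[-1.1837 2.2618 0.7169 -0.8536]
Step 6: x=[5.1626 12.6440 17.4316 22.0098] v=[-1.0070 1.9167 0.8335 -1.1348]
Max displacement = 3.0938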